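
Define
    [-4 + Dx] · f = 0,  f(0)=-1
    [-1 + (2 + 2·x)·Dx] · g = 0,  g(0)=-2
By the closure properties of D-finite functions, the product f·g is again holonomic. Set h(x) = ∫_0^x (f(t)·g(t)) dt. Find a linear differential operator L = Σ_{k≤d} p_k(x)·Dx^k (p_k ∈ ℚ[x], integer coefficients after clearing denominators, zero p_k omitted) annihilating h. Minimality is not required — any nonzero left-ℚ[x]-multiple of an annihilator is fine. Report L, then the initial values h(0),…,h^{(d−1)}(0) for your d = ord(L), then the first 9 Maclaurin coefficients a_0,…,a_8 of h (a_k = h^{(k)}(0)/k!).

L = (-9 - 8·x)·Dx + (2 + 2·x)·Dx^2  (order 2).
h: a_k = 0, 2, 9/2, 79/12, 683/96, 1947/320, 49553/11520, 417727/161280, 389323/286720, …
ICs: h(0) = 0, h′(0) = 2.

f: a_k = -1, -4, -8, -32/3, -32/3, -128/15, -256/45, -1024/315, -512/315, …
g: a_k = -2, -1, 1/4, -1/8, 5/64, -7/128, 21/512, -33/1024, 429/16384, …
L₀ := L_f ⊗_s L_g (sym. prod.), ord ≤ 1.
Integrate: L := L₀·Dx.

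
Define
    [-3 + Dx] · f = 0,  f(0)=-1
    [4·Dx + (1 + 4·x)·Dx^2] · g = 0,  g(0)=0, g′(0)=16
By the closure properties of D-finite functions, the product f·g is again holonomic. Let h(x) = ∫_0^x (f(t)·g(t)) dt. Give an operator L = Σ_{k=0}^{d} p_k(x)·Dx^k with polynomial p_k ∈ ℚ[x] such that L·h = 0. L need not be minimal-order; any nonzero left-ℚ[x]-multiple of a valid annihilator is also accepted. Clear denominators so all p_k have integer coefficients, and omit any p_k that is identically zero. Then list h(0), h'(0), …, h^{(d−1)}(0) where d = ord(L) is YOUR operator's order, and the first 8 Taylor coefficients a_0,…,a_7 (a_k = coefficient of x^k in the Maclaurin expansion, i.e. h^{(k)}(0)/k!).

L = (-3 + 36·x)·Dx + (-2 - 24·x)·Dx^2 + (1 + 4·x)·Dx^3  (order 3).
h: a_k = 0, 0, -8, -16/3, -46/3, 72/5, -863/15, 3350/21, …
ICs: h(0) = 0, h′(0) = 0, h′′(0) = -16.

f: a_k = -1, -3, -9/2, -9/2, -27/8, -81/40, -81/80, -243/560, …
g: a_k = 0, 16, -32, 256/3, -256, 4096/5, -8192/3, 65536/7, …
Sym-product of L_f,L_g gives L₀ (≤ ord 2).
∫: right-multiply L₀ by Dx.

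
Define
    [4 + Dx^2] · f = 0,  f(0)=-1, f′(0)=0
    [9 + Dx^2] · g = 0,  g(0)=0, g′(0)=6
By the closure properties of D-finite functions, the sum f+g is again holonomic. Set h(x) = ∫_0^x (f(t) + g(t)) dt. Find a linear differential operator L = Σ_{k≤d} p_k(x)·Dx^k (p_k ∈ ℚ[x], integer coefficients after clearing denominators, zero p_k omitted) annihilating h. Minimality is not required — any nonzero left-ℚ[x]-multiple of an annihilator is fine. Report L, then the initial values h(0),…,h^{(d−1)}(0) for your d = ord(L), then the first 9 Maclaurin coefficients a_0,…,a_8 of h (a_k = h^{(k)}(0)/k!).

L = 36·Dx + 13·Dx^3 + Dx^5  (order 5).
h: a_k = 0, -1, 3, 2/3, -9/4, -2/15, 27/40, 4/315, -243/2240, …
ICs: h(0) = 0, h′(0) = -1, h′′(0) = 6, h′′′(0) = 4, h′′′′(0) = -54.

f: a_k = -1, 0, 2, 0, -2/3, 0, 4/45, 0, -2/315, …
g: a_k = 0, 6, 0, -9, 0, 81/20, 0, -243/280, 0, …
h₀=f+g: left-lcm gives L₀, ord ≤ 4.
h=∫h₀ ⇒ L = L₀·Dx.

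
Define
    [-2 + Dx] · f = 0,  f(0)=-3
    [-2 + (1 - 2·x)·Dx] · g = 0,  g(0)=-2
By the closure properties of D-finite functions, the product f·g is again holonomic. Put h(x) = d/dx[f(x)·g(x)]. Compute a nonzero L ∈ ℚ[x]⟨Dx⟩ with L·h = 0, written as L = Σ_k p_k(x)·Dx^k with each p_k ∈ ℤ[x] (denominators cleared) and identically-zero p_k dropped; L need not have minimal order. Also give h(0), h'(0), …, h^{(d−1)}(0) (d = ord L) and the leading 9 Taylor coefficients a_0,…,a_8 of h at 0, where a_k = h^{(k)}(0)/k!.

L = (5 - 8·x + 4·x^2) + (-1 + 3·x - 2·x^2)·Dx  (order 1).
h: a_k = 24, 120, 384, 1040, 2608, 31312/5, 43840/3, 3507232/105, 1578256/21, …
ICs: h(0) = 24.

f: a_k = -3, -6, -6, -4, -2, -4/5, -4/15, -8/105, -2/105, …
g: a_k = -2, -4, -8, -16, -32, -64, -128, -256, -512, …
Sym-product of L_f,L_g gives L₀ (≤ ord 1).
h₀' ⇒ L via d/dx closure of L₀.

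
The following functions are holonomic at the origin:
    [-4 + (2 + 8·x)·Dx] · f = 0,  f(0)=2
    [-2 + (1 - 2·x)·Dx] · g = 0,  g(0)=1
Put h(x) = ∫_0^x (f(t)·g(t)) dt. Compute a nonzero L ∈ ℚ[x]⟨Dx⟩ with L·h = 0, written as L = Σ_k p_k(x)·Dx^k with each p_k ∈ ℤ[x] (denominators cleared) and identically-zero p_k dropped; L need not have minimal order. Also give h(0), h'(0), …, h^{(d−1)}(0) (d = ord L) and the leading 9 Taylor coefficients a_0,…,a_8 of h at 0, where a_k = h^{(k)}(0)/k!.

f: a_k = 2, 4, -4, 8, -20, 56, -168, 528, -1716, …
g: a_k = 1, 2, 4, 8, 16, 32, 64, 128, 256, …
Product ⇒ symmetric product L₀, ord ≤ 1.
Integrate: L := L₀·Dx.
L = (4 + 4·x)·Dx + (-1 - 2·x + 8·x^2)·Dx^2  (order 2).
h: a_k = 0, 2, 4, 4, 8, 44/5, 24, 120/7, 96, …
ICs: h(0) = 0, h′(0) = 2.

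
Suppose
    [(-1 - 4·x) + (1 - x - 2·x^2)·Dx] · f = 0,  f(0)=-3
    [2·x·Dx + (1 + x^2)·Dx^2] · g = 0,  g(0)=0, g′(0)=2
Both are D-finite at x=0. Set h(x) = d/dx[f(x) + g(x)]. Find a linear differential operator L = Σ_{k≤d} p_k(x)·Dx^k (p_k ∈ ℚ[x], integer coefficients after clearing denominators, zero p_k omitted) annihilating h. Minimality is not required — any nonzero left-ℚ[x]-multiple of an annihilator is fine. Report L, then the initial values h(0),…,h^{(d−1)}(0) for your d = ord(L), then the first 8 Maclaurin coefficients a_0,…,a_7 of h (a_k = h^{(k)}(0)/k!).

L = (-6 + 24·x + 162·x^2 + 240·x^3 + 384·x^4 + 48·x^6) + (16 + 74·x + 88·x^2 + 226·x^3 + 212·x^4 + 304·x^5 + 12·x^6 + 48·x^7)·Dx + (-3 - 4·x - 8·x^2 + 28·x^3 + 27·x^4 + 36·x^5 + 40·x^6 + 4·x^7 + 8·x^8)·Dx^2  (order 2).
h: a_k = -1, -18, -47, -132, -313, -774, -1787, -4104, …
ICs: h(0) = -1, h′(0) = -18.

f: a_k = -3, -3, -9, -15, -33, -63, -129, -255, …
g: a_k = 0, 2, 0, -2/3, 0, 2/5, 0, -2/7, …
Sum ⇒ L₀ = lclm(L_f,L_g) in ℚ(x)⟨Dx⟩.
Derive L from L₀ (diff closure).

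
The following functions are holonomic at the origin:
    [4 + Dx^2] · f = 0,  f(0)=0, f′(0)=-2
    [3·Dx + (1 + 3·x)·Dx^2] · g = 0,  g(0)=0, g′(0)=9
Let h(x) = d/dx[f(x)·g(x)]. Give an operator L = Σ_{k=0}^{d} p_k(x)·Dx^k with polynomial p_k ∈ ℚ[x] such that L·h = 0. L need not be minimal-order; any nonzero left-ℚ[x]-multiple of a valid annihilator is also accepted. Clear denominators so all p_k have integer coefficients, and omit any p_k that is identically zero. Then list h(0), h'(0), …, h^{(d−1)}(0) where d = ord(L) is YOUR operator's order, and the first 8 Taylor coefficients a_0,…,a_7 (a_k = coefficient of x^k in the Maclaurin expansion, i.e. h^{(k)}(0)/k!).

f: a_k = 0, -2, 0, 4/3, 0, -4/15, 0, 8/315, …
g: a_k = 0, 9, -27/2, 27, -243/4, 729/5, -729/2, 6561/7, …
h₀=f·g: eliminate ⇒ L₀, order ≤ 2·2.
h=h₀': d/dx-closure on L₀ ⇒ L.
L = (-21880 - 49536·x - 195264·x^2 - 252288·x^3 + 225504·x^4 + 746496·x^5 + 373248·x^6) + (-9384 - 44856·x - 47520·x^2 + 90720·x^3 + 311040·x^4 + 186624·x^5)·Dx + (-6026 - 16344·x - 53892·x^2 - 32832·x^3 + 182736·x^4 + 373248·x^5 + 186624·x^6)·Dx^2 + (-2346 - 11214·x - 11880·x^2 + 22680·x^3 + 77760·x^4 + 46656·x^5)·Dx^3 + (-139 - 990·x - 1269·x^2 + 7560·x^3 + 31590·x^4 + 46656·x^5 + 23328·x^6)·Dx^4  (order 4).
h: a_k = 0, -36, 81, -168, 1035/2, -1548, 22806/5, -94480/7, …
ICs: h(0) = 0, h′(0) = -36, h′′(0) = 162, h′′′(0) = -1008.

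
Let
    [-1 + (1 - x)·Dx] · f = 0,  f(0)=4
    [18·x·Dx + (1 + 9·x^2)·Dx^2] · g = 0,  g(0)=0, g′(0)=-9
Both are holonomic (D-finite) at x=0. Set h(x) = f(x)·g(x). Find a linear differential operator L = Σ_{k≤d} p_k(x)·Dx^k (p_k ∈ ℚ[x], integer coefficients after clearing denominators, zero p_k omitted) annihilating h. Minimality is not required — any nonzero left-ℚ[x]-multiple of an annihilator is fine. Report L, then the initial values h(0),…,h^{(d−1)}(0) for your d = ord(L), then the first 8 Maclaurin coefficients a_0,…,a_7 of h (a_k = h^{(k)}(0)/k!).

f: a_k = 4, 4, 4, 4, 4, 4, 4, 4, …
g: a_k = 0, -9, 0, 27, 0, -729/5, 0, 6561/7, …
L₀ := L_f ⊗_s L_g (sym. prod.), ord ≤ 2.
L = 18·x + (2 - 18·x + 36·x^2)·Dx + (-1 + x - 9·x^2 + 9·x^3)·Dx^2  (order 2).
h: a_k = 0, -36, -36, 72, 72, -2556/5, -2556/5, 113328/35, …
ICs: h(0) = 0, h′(0) = -36.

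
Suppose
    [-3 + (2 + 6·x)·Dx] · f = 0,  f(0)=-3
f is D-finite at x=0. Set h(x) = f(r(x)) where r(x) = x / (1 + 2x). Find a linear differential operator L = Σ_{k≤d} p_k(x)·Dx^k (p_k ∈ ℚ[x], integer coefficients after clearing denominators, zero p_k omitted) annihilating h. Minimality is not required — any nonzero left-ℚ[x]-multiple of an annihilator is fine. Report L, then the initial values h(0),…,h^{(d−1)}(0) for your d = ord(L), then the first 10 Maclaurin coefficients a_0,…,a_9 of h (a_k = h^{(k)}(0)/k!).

L = -3 + (2 + 14·x + 20·x^2)·Dx  (order 1).
h: a_k = -3, -9/2, 99/8, -585/16, 14895/128, -101727/256, 1477503/1024, -11283849/2048, 717364935/32768, -5879661795/65536, …
ICs: h(0) = -3.

f: a_k = -3, -9/2, 27/8, -81/16, 1215/128, -5103/256, 45927/1024, -216513/2048, 8444007/32768, -42220035/65536, …
Substitute x→r, Dx→(1/r')Dx; clear ⇒ L₀.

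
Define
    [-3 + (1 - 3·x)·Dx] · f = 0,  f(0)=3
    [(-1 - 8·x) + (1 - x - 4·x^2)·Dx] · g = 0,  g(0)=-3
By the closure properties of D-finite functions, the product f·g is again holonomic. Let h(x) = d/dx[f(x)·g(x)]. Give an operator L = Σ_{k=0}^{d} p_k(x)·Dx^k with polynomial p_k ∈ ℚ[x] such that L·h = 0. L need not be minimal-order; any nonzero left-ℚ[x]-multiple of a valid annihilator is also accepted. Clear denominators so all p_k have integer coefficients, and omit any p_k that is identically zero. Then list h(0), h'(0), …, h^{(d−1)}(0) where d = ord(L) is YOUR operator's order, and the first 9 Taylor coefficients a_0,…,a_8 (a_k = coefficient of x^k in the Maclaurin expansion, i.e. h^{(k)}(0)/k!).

L = (17 - 24·x - 141·x^2 - 96·x^3 + 864·x^4) + (-2 + 7·x + 24·x^2 - 95·x^3 - 30·x^4 + 216·x^5)·Dx  (order 1).
h: a_k = -36, -306, -1620, -7524, -31140, -121878, -454356, -1641672, -5777892, …
ICs: h(0) = -36.

f: a_k = 3, 9, 27, 81, 243, 729, 2187, 6561, 19683, …
g: a_k = -3, -3, -15, -27, -87, -195, -543, -1323, -3495, …
f·g: L₀ = L_f ⊗_s L_g, ord ≤ 1·1.
Derive L from L₀ (diff closure).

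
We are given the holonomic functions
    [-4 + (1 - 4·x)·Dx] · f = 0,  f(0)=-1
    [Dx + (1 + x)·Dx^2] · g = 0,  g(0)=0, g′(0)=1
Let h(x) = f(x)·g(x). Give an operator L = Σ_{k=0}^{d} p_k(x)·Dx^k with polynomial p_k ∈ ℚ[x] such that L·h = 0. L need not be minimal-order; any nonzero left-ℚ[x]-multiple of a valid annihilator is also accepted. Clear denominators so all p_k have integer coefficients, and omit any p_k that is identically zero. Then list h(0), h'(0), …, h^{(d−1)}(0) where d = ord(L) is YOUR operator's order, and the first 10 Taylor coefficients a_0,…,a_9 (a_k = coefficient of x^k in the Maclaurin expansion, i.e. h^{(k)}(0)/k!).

f: a_k = -1, -4, -16, -64, -256, -1024, -4096, -16384, -65536, -262144, …
g: a_k = 0, 1, -1/2, 1/3, -1/4, 1/5, -1/6, 1/7, -1/8, 1/9, …
Sym-product of L_f,L_g gives L₀ (≤ ord 2).
L = 4 + (7 + 12·x)·Dx + (-1 + 3·x + 4·x^2)·Dx^2  (order 2).
h: a_k = 0, -1, -7/2, -43/3, -685/12, -3428/15, -27419/30, -383881/105, -12284087/840, -36852331/630, …
ICs: h(0) = 0, h′(0) = -1.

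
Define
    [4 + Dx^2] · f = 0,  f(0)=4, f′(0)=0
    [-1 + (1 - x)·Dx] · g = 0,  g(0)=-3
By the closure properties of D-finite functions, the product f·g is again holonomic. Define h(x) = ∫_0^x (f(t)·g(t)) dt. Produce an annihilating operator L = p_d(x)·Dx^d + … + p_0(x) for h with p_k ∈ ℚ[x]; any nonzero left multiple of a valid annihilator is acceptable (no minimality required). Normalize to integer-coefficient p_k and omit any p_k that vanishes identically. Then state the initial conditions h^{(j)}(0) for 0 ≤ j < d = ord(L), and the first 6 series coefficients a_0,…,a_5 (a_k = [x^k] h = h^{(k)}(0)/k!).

L = (-4 + 4·x)·Dx + 2·Dx^2 + (-1 + x)·Dx^3  (order 3).
h: a_k = 0, -12, -6, 4, 3, 4/5, …
ICs: h(0) = 0, h′(0) = -12, h′′(0) = -12.

f: a_k = 4, 0, -8, 0, 8/3, 0, …
g: a_k = -3, -3, -3, -3, -3, -3, …
L₀ := L_f ⊗_s L_g (sym. prod.), ord ≤ 2.
h=∫₀ˣh₀: take L = L₀·Dx.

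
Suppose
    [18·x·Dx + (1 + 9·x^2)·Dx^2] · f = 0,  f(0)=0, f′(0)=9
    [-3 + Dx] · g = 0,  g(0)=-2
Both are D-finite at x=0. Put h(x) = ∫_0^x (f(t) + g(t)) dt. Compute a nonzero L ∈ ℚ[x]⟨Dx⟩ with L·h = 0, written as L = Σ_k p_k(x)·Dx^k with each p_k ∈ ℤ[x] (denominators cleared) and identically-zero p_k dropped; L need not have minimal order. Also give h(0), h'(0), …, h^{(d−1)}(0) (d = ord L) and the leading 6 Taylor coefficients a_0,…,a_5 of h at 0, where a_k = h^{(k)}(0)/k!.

L = (18 - 108·x - 162·x^2)·Dx^2 + (-9 + 27·x + 27·x^2 - 81·x^3)·Dx^3 + (1 + 3·x + 9·x^2 + 27·x^3)·Dx^4  (order 4).
h: a_k = 0, -2, 3/2, -3, -9, -27/20, …
ICs: h(0) = 0, h′(0) = -2, h′′(0) = 3, h′′′(0) = -18.

f: a_k = 0, 9, 0, -27, 0, 729/5, …
g: a_k = -2, -6, -9, -9, -27/4, -81/20, …
h₀=f+g: left-lcm gives L₀, ord ≤ 3.
Integrate: L := L₀·Dx.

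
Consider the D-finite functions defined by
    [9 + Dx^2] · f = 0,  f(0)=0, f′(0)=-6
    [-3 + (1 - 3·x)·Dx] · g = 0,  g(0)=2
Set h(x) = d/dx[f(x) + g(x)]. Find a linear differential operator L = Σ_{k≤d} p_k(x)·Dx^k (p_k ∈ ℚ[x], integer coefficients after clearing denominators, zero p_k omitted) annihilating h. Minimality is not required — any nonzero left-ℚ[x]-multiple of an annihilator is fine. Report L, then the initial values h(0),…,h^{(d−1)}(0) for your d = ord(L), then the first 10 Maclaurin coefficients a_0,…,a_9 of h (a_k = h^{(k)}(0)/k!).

L = (702 - 324·x + 486·x^2) + (-63 + 243·x - 243·x^2 + 243·x^3)·Dx + (78 - 36·x + 54·x^2)·Dx^2 + (-7 + 27·x - 27·x^2 + 27·x^3)·Dx^3  (order 3).
h: a_k = 0, 36, 189, 648, 9639/4, 8748, 1224963/40, 104976, 793616373/2240, 1180980, …
ICs: h(0) = 0, h′(0) = 36, h′′(0) = 378.

f: a_k = 0, -6, 0, 9, 0, -81/20, 0, 243/280, 0, -243/2240, …
g: a_k = 2, 6, 18, 54, 162, 486, 1458, 4374, 13122, 39366, …
h₀=f+g: left-lcm gives L₀, ord ≤ 3.
Differentiate: ansatz ord ≤ ord L₀ ⇒ L.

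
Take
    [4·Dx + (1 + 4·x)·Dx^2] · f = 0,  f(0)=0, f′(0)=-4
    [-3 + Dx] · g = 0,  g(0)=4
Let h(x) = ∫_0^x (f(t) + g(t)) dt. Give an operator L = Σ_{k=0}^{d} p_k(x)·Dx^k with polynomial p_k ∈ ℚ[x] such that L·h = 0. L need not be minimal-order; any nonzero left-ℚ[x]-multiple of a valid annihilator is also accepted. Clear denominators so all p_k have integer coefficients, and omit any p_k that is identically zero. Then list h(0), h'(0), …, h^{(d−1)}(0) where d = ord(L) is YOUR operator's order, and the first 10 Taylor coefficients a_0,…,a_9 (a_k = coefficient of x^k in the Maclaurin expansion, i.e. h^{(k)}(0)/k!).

L = (-132 - 144·x)·Dx^2 + (23 - 72·x - 144·x^2)·Dx^3 + (7 + 40·x + 48·x^2)·Dx^4  (order 4).
h: a_k = 0, 4, 4, 26/3, -5/6, 31/2, -1967/60, 41203/420, -327437/1120, 9175769/10080, …
ICs: h(0) = 0, h′(0) = 4, h′′(0) = 8, h′′′(0) = 52.

f: a_k = 0, -4, 8, -64/3, 64, -1024/5, 2048/3, -16384/7, 8192, -262144/9, …
g: a_k = 4, 12, 18, 18, 27/2, 81/10, 81/20, 243/140, 729/1120, 243/1120, …
Sum ⇒ L₀ = lclm(L_f,L_g) in ℚ(x)⟨Dx⟩.
h=∫h₀ ⇒ L = L₀·Dx.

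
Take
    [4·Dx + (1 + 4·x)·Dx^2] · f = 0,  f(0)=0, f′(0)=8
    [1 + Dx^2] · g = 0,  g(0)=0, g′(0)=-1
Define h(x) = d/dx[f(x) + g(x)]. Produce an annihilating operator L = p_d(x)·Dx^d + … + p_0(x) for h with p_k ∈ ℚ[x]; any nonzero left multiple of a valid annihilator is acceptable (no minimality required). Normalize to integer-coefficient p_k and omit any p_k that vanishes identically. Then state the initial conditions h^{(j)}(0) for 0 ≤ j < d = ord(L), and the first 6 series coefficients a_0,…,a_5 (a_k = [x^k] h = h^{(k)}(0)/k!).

L = (388 + 32·x + 64·x^2) + (33 + 140·x + 48·x^2 + 64·x^3)·Dx + (388 + 32·x + 64·x^2)·Dx^2 + (33 + 140·x + 48·x^2 + 64·x^3)·Dx^3  (order 3).
h: a_k = 7, -32, 257/2, -512, 49151/24, -8192, …
ICs: h(0) = 7, h′(0) = -32, h′′(0) = 257.

f: a_k = 0, 8, -16, 128/3, -128, 2048/5, …
g: a_k = 0, -1, 0, 1/6, 0, -1/120, …
f+g: L₀ = lclm(L_f,L_g), ord ≤ 2+2.
Derive L from L₀ (diff closure).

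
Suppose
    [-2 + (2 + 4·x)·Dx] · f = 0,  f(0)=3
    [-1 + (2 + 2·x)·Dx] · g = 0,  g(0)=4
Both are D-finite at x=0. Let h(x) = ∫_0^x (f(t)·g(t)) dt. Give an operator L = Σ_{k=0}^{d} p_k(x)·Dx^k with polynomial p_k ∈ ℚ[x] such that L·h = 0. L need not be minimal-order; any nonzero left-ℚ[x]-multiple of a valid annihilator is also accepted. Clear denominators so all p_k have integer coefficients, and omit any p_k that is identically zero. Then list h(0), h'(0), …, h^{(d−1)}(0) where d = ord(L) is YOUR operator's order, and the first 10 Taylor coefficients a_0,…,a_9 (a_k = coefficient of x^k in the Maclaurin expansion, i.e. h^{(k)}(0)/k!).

f: a_k = 3, 3, -3/2, 3/2, -15/8, 21/8, -63/16, 99/16, -1287/128, 2145/128, …
g: a_k = 4, 2, -1/2, 1/4, -5/32, 7/64, -21/256, 33/512, -429/8192, 715/16384, …
f·g: L₀ = L_f ⊗_s L_g, ord ≤ 1·1.
Integrate: L := L₀·Dx.
L = (-3 - 4·x)·Dx + (2 + 6·x + 4·x^2)·Dx^2  (order 2).
h: a_k = 0, 12, 9, -1/2, 9/16, -111/160, 117/128, -2271/1792, 7497/4096, -67181/24576, …
ICs: h(0) = 0, h′(0) = 12.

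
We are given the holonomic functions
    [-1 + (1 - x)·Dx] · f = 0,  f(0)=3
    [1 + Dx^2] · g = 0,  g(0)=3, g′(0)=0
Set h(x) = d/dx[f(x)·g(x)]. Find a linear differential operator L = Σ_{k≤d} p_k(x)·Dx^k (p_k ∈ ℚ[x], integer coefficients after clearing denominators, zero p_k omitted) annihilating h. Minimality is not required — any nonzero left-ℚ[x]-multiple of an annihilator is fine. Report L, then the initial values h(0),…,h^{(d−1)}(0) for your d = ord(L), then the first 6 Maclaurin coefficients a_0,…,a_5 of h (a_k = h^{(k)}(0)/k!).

f: a_k = 3, 3, 3, 3, 3, 3, …
g: a_k = 3, 0, -3/2, 0, 1/8, 0, …
f·g: L₀ = L_f ⊗_s L_g, ord ≤ 1·2.
Differentiate: ansatz ord ≤ ord L₀ ⇒ L.
L = (-1 - 2·x + x^2) + (-2 + 2·x)·Dx + (1 - 2·x + x^2)·Dx^2  (order 2).
h: a_k = 9, 9, 27/2, 39/2, 195/8, 1167/40, …
ICs: h(0) = 9, h′(0) = 9.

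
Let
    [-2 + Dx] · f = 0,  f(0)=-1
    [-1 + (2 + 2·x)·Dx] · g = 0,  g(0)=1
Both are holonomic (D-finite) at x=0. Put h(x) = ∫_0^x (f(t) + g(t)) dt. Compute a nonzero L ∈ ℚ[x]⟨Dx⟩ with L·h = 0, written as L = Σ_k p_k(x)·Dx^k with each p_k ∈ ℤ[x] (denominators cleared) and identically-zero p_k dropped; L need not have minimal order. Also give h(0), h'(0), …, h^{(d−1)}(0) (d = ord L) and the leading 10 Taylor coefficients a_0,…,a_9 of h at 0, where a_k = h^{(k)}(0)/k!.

f: a_k = -1, -2, -2, -4/3, -2/3, -4/15, -4/45, -8/315, -2/315, -4/2835, …
g: a_k = 1, 1/2, -1/8, 1/16, -5/128, 7/256, -21/1024, 33/2048, -429/32768, 715/65536, …
Weyl lclm of L_f,L_g ⇒ L₀ (ord ≤ 2).
∫: right-multiply L₀ by Dx.
L = (10 + 8·x)·Dx + (-17 - 32·x - 16·x^2)·Dx^2 + (6 + 14·x + 8·x^2)·Dx^3  (order 3).
h: a_k = 0, 0, -3/4, -17/24, -61/192, -271/1920, -919/23040, -5041/322560, -5989/5160960, -200671/92897280, …
ICs: h(0) = 0, h′(0) = 0, h′′(0) = -3/2.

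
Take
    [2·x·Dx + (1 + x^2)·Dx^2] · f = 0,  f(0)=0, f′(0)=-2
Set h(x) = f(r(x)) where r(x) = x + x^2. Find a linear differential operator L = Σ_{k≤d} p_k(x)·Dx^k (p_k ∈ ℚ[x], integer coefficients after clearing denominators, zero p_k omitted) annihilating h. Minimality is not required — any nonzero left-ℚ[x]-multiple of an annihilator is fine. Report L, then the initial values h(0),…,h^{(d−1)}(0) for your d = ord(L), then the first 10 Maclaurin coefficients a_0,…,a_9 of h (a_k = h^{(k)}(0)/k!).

L = (-2 + 2·x + 8·x^2 + 12·x^3 + 6·x^4)·Dx + (1 + 2·x + x^2 + 4·x^3 + 5·x^4 + 2·x^5)·Dx^2  (order 2).
h: a_k = 0, -2, -2, 2/3, 2, 8/5, -4/3, -26/7, -2, 34/9, …
ICs: h(0) = 0, h′(0) = -2.

f: a_k = 0, -2, 0, 2/3, 0, -2/5, 0, 2/7, 0, -2/9, …
Change of var in L_f (x↦r) gives L₀.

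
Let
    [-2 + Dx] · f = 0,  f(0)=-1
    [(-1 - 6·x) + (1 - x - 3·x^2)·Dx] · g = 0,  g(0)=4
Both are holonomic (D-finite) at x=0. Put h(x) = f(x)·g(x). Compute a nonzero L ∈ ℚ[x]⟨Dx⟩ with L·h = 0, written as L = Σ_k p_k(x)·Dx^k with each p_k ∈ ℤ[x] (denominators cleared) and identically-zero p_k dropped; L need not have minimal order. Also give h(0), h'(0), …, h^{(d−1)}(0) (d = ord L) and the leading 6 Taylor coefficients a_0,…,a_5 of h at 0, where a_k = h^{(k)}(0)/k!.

f: a_k = -1, -2, -2, -4/3, -2/3, -4/15, …
g: a_k = 4, 4, 16, 28, 76, 160, …
h₀=f·g: eliminate ⇒ L₀, order ≤ 1·1.
L = (3 + 4·x - 6·x^2) + (-1 + x + 3·x^2)·Dx  (order 1).
h: a_k = -4, -12, -32, -220/3, -172, -5896/15, …
ICs: h(0) = -4.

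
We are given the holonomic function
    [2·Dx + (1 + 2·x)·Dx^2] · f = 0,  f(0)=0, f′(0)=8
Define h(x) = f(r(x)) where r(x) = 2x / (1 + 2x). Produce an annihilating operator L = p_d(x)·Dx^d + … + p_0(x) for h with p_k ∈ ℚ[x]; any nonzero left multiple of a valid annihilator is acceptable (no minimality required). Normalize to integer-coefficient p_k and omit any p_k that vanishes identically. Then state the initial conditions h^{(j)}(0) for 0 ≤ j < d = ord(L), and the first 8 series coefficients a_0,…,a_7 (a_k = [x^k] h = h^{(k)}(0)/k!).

f: a_k = 0, 8, -8, 32/3, -16, 128/5, -128/3, 512/7, …
h₀=f(r): pull back L_f along r ⇒ L₀.
L = (8 + 24·x)·Dx + (1 + 8·x + 12·x^2)·Dx^2  (order 2).
h: a_k = 0, 16, -64, 832/3, -1280, 30976/5, -93184/3, 1119232/7, …
ICs: h(0) = 0, h′(0) = 16.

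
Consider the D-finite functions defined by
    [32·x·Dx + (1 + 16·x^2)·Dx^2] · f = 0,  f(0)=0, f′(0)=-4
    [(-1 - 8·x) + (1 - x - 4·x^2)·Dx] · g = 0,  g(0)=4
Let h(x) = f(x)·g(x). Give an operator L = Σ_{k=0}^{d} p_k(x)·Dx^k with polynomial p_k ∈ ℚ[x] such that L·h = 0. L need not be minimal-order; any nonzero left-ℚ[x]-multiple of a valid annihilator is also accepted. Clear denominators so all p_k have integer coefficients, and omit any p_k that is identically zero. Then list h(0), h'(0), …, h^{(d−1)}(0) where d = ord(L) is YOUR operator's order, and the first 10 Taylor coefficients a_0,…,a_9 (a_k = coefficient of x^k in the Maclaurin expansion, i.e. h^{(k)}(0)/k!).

L = (8 + 32·x + 384·x^2) + (2 - 16·x + 64·x^2 + 384·x^3)·Dx + (-1 + x - 12·x^2 + 16·x^3 + 64·x^4)·Dx^2  (order 2).
h: a_k = 0, -16, -16, 16/3, -176/3, -12848/15, -5456/5, 101744/21, 50416/105, -30444272/315, …
ICs: h(0) = 0, h′(0) = -16.

f: a_k = 0, -4, 0, 64/3, 0, -1024/5, 0, 16384/7, 0, -262144/9, …
g: a_k = 4, 4, 20, 36, 116, 260, 724, 1764, 4660, 11716, …
Product ⇒ symmetric product L₀, ord ≤ 2.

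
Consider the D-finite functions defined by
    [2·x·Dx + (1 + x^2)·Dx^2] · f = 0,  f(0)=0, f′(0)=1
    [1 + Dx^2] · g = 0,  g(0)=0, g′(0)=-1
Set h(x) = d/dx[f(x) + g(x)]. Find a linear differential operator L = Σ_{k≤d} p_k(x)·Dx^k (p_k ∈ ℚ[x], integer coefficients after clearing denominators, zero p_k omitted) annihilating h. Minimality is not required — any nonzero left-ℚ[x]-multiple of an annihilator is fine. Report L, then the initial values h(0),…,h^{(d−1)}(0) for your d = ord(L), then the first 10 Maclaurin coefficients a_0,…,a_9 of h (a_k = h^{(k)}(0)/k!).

f: a_k = 0, 1, 0, -1/3, 0, 1/5, 0, -1/7, 0, 1/9, …
g: a_k = 0, -1, 0, 1/6, 0, -1/120, 0, 1/5040, 0, -1/362880, …
f+g: L₀ = lclm(L_f,L_g), ord ≤ 2+2.
h₀' ⇒ L via d/dx closure of L₀.
L = (-22·x + 28·x^3 + 2·x^5) + (-1 + 7·x^2 + 9·x^4 + x^6)·Dx + (-22·x + 28·x^3 + 2·x^5)·Dx^2 + (-1 + 7·x^2 + 9·x^4 + x^6)·Dx^3  (order 3).
h: a_k = 0, 0, -1/2, 0, 23/24, 0, -719/720, 0, 40319/40320, 0, …
ICs: h(0) = 0, h′(0) = 0, h′′(0) = -1.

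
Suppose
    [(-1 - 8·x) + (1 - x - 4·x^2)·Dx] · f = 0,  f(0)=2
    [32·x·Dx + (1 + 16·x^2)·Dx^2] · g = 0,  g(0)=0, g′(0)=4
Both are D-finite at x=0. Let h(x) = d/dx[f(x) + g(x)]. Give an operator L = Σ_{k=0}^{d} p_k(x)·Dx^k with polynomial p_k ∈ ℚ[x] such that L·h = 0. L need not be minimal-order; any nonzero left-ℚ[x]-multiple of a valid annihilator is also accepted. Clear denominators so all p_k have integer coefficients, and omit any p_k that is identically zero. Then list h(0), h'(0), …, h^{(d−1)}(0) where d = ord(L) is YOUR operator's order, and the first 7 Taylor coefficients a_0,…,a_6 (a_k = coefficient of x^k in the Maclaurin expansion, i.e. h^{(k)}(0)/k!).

L = (-160 + 640·x + 14848·x^2 + 36864·x^3 + 178176·x^4 + 98304·x^6) + (43 + 336·x + 16·x^2 + 3072·x^3 + 35072·x^4 + 124928·x^5 + 12288·x^6 + 98304·x^7)·Dx + (-5 - 23·x - 272·x^2 - 16·x^3 - 2368·x^4 + 5888·x^5 + 12288·x^6 + 4096·x^7 + 16384·x^8)·Dx^2  (order 2).
h: a_k = 6, 20, -10, 232, 1674, 2172, -10210, …
ICs: h(0) = 6, h′(0) = 20.

f: a_k = 2, 2, 10, 18, 58, 130, 362, …
g: a_k = 0, 4, 0, -64/3, 0, 1024/5, 0, …
f+g: L₀ = lclm(L_f,L_g), ord ≤ 1+2.
Derive L from L₀ (diff closure).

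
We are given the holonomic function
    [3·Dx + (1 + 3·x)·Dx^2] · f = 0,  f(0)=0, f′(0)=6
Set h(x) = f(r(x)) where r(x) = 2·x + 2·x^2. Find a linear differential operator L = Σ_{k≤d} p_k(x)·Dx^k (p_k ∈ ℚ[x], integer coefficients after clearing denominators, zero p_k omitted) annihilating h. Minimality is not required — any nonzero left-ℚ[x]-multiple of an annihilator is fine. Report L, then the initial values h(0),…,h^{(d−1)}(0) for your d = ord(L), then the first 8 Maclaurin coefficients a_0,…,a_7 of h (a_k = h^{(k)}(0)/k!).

L = (4 + 12·x + 12·x^2)·Dx + (1 + 8·x + 18·x^2 + 12·x^3)·Dx^2  (order 2).
h: a_k = 0, 12, -24, 72, -252, 4752/5, -3744, 106272/7, …
ICs: h(0) = 0, h′(0) = 12.

f: a_k = 0, 6, -9, 18, -81/2, 486/5, -243, 4374/7, …
L₀ from L_f via x↦r, Dx↦r'^{-1}Dx.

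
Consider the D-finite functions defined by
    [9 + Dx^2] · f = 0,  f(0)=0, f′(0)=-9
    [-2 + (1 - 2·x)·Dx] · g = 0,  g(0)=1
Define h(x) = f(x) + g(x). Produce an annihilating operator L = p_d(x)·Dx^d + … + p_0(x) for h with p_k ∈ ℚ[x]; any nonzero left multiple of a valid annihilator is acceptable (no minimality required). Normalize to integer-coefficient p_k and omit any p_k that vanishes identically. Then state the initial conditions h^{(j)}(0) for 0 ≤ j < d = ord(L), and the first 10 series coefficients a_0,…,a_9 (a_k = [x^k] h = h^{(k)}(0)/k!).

f: a_k = 0, -9, 0, 27/2, 0, -243/40, 0, 729/560, 0, -729/4480, …
g: a_k = 1, 2, 4, 8, 16, 32, 64, 128, 256, 512, …
Sum ⇒ L₀ = lclm(L_f,L_g) in ℚ(x)⟨Dx⟩.
L = (-594 + 648·x - 648·x^2) + (153 - 630·x + 972·x^2 - 648·x^3)·Dx + (-66 + 72·x - 72·x^2)·Dx^2 + (17 - 70·x + 108·x^2 - 72·x^3)·Dx^3  (order 3).
h: a_k = 1, -7, 4, 43/2, 16, 1037/40, 64, 72409/560, 256, 2293031/4480, …
ICs: h(0) = 1, h′(0) = -7, h′′(0) = 8.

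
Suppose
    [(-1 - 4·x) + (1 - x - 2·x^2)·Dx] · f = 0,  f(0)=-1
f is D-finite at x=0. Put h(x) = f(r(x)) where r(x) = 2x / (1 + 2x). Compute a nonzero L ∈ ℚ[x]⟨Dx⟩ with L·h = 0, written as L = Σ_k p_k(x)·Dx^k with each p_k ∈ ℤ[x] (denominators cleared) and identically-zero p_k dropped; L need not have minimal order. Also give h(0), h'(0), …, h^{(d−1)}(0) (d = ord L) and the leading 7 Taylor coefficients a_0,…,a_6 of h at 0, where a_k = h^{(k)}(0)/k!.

f: a_k = -1, -1, -3, -5, -11, -21, -43, …
L₀ from L_f via x↦r, Dx↦r'^{-1}Dx.
L = (2 + 20·x) + (-1 - 4·x + 4·x^2 + 16·x^3)·Dx  (order 1).
h: a_k = -1, -2, -8, 0, -64, 128, -768, …
ICs: h(0) = -1.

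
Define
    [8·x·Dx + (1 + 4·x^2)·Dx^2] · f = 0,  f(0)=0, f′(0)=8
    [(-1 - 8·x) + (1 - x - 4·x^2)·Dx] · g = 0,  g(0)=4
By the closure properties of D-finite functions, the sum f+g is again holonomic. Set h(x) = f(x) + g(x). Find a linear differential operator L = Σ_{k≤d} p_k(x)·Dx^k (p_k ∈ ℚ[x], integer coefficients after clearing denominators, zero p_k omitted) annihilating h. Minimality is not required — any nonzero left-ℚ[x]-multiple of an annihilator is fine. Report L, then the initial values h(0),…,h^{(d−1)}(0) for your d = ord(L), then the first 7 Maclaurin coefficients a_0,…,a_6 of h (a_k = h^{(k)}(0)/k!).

f: a_k = 0, 8, 0, -32/3, 0, 128/5, 0, …
g: a_k = 4, 4, 20, 36, 116, 260, 724, …
L₀ := lclm(L_f,L_g); ord L₀ ≤ 2+1.
L = (40 - 160·x - 2272·x^2 - 4608·x^3 - 16896·x^4 - 6144·x^6)·Dx + (-31 - 264·x - 364·x^2 - 2208·x^3 - 4160·x^4 - 12800·x^5 - 768·x^6 - 6144·x^7)·Dx^2 + (5 + 11·x + 80·x^2 - 116·x^3 - 80·x^4 - 704·x^5 - 1536·x^6 - 256·x^7 - 1024·x^8)·Dx^3  (order 3).
h: a_k = 4, 12, 20, 76/3, 116, 1428/5, 724, …
ICs: h(0) = 4, h′(0) = 12, h′′(0) = 40.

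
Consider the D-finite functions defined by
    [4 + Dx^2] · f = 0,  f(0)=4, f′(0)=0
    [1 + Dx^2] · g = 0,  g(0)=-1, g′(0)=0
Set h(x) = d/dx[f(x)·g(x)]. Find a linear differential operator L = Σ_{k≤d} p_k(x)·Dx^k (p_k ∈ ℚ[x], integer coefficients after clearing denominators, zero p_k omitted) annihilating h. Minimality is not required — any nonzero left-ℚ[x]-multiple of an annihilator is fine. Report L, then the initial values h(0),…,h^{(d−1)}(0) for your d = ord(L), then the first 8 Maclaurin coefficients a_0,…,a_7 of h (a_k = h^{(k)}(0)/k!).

f: a_k = 4, 0, -8, 0, 8/3, 0, -16/45, 0, …
g: a_k = -1, 0, 1/2, 0, -1/24, 0, 1/720, 0, …
h₀=f·g: eliminate ⇒ L₀, order ≤ 2·2.
Derive L from L₀ (diff closure).
L = 9 + 10·Dx^2 + Dx^4  (order 4).
h: a_k = 0, 20, 0, -82/3, 0, 73/6, 0, -3281/1260, …
ICs: h(0) = 0, h′(0) = 20, h′′(0) = 0, h′′′(0) = -164.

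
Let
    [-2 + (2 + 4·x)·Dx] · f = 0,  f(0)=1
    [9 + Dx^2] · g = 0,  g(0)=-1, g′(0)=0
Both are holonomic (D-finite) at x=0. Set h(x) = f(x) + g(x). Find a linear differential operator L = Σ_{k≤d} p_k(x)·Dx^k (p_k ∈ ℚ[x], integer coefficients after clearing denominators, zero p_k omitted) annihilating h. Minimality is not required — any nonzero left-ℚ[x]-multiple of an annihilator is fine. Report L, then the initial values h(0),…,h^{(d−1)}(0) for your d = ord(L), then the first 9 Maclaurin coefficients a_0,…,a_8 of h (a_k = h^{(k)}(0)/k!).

f: a_k = 1, 1, -1/2, 1/2, -5/8, 7/8, -21/16, 33/16, -429/128, …
g: a_k = -1, 0, 9/2, 0, -27/8, 0, 81/80, 0, -729/4480, …
Sum ⇒ L₀ = lclm(L_f,L_g) in ℚ(x)⟨Dx⟩.
L = (-27 - 81·x - 81·x^2) + (18 + 117·x + 243·x^2 + 162·x^3)·Dx + (-3 - 9·x - 9·x^2)·Dx^2 + (2 + 13·x + 27·x^2 + 18·x^3)·Dx^3  (order 3).
h: a_k = 0, 1, 4, 1/2, -4, 7/8, -3/10, 33/16, -123/35, …
ICs: h(0) = 0, h′(0) = 1, h′′(0) = 8.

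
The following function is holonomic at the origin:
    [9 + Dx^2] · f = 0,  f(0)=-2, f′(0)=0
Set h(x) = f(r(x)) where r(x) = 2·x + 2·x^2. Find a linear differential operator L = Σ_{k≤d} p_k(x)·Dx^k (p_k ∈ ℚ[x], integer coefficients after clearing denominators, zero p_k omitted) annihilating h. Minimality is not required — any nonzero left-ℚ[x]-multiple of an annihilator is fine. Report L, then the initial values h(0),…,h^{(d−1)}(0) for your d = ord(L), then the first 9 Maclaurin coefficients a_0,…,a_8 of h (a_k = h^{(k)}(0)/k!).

f: a_k = -2, 0, 9, 0, -27/4, 0, 81/40, 0, -729/2240, …
Change of var in L_f (x↦r) gives L₀.
L = (36 + 216·x + 432·x^2 + 288·x^3) - 2·Dx + (1 + 2·x)·Dx^2  (order 2).
h: a_k = -2, 0, 36, 72, -72, -432, -2592/5, 1728/5, 61344/35, …
ICs: h(0) = -2, h′(0) = 0.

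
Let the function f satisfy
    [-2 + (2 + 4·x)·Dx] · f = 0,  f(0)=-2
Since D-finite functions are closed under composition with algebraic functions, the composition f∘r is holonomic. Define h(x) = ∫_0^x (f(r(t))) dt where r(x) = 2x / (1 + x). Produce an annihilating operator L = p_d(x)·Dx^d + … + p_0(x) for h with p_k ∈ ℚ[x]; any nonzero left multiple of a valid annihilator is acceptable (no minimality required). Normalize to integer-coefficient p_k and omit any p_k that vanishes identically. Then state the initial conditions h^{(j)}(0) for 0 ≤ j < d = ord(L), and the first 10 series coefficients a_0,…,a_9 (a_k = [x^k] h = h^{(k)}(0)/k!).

L = -2·Dx + (1 + 6·x + 5·x^2)·Dx^2  (order 2).
h: a_k = 0, -2, -2, 8/3, -5, 12, -34, 752/7, -731/2, 11800/9, …
ICs: h(0) = 0, h′(0) = -2.

f: a_k = -2, -2, 1, -1, 5/4, -7/4, 21/8, -33/8, 429/64, -715/64, …
h₀=f(r): pull back L_f along r ⇒ L₀.
h=∫₀ˣh₀: take L = L₀·Dx.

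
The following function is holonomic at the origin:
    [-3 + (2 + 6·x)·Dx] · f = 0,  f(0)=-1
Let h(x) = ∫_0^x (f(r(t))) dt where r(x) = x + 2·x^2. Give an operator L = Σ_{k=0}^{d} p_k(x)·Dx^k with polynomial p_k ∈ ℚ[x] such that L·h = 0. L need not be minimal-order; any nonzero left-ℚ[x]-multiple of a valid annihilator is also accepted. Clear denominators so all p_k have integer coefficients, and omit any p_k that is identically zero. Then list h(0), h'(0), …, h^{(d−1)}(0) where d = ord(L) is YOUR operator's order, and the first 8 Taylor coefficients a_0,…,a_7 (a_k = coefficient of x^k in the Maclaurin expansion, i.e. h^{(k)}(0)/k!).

L = (-3 - 12·x)·Dx + (2 + 6·x + 12·x^2)·Dx^2  (order 2).
h: a_k = 0, -1, -3/4, -5/8, 45/64, -63/128, -135/512, 11205/7168, …
ICs: h(0) = 0, h′(0) = -1.

f: a_k = -1, -3/2, 9/8, -27/16, 405/128, -1701/256, 15309/1024, -72171/2048, …
Change of var in L_f (x↦r) gives L₀.
h=∫h₀ ⇒ L = L₀·Dx.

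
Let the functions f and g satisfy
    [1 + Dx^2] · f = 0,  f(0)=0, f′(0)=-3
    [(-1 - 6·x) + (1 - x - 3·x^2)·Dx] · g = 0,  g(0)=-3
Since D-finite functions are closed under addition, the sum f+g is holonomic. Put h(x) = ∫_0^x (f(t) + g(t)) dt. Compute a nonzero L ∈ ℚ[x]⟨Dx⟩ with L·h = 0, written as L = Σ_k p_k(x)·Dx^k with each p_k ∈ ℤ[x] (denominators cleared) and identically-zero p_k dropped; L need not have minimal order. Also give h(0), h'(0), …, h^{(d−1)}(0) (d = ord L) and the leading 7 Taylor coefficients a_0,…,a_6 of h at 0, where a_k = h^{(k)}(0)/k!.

f: a_k = 0, -3, 0, 1/2, 0, -1/40, 0, …
g: a_k = -3, -3, -12, -21, -57, -120, -291, …
Sum ⇒ L₀ = lclm(L_f,L_g) in ℚ(x)⟨Dx⟩.
Integrate: L := L₀·Dx.
L = (-43 - 292·x - 307·x^2 - 624·x^3 - 45·x^4 - 54·x^5)·Dx + (9 + 7·x + 6·x^2 - 91·x^3 - 144·x^4 - 27·x^5 - 27·x^6)·Dx^2 + (-43 - 292·x - 307·x^2 - 624·x^3 - 45·x^4 - 54·x^5)·Dx^3 + (9 + 7·x + 6·x^2 - 91·x^3 - 144·x^4 - 27·x^5 - 27·x^6)·Dx^4  (order 4).
h: a_k = 0, -3, -3, -4, -41/8, -57/5, -4801/240, …
ICs: h(0) = 0, h′(0) = -3, h′′(0) = -6, h′′′(0) = -24.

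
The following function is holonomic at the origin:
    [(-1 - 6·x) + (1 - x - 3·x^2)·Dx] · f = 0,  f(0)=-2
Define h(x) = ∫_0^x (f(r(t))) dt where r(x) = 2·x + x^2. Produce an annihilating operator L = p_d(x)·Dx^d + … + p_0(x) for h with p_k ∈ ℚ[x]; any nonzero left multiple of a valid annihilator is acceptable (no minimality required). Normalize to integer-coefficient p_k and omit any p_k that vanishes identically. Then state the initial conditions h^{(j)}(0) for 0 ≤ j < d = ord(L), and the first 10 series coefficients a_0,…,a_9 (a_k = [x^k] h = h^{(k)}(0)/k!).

L = (2 + 26·x + 36·x^2 + 12·x^3)·Dx + (-1 + 2·x + 13·x^2 + 12·x^3 + 3·x^4)·Dx^2  (order 2).
h: a_k = 0, -2, -2, -34/3, -36, -784/5, -1930/3, -19742/7, -12438, -504326/9, …
ICs: h(0) = 0, h′(0) = -2.

f: a_k = -2, -2, -8, -14, -38, -80, -194, -434, -1016, -2318, …
f∘r: x↦r, Dx↦Dx/r' in L_f ⇒ L₀.
Integrate: L := L₀·Dx.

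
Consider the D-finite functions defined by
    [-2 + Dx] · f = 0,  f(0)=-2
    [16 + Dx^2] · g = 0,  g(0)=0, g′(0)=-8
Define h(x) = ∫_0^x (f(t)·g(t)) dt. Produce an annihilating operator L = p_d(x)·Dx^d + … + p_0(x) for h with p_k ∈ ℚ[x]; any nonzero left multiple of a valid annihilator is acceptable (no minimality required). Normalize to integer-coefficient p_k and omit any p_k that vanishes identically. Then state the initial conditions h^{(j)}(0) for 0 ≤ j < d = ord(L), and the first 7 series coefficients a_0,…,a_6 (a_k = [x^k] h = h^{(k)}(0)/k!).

f: a_k = -2, -4, -4, -8/3, -4/3, -8/15, -8/45, …
g: a_k = 0, -8, 0, 64/3, 0, -256/15, 0, …
f·g: L₀ = L_f ⊗_s L_g, ord ≤ 1·2.
Integrate: L := L₀·Dx.
L = 20·Dx - 4·Dx^2 + Dx^3  (order 3).
h: a_k = 0, 0, 8, 32/3, -8/3, -64/5, -304/45, …
ICs: h(0) = 0, h′(0) = 0, h′′(0) = 16.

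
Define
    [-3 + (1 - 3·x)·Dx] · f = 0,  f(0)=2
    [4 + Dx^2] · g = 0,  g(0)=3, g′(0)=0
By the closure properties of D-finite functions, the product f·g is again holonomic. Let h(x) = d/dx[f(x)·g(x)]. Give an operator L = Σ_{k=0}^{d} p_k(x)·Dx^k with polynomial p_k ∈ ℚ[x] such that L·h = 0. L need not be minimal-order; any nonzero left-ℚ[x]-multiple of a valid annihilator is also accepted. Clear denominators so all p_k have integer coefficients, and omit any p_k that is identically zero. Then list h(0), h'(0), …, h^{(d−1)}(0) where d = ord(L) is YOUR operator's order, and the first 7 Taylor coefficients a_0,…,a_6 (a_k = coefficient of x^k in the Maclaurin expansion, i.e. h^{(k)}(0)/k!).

L = (-14 - 24·x + 36·x^2) + (-6 + 18·x)·Dx + (1 - 6·x + 9·x^2)·Dx^2  (order 2).
h: a_k = 18, 84, 378, 1528, 5730, 103124/5, 360934/5, …
ICs: h(0) = 18, h′(0) = 84.

f: a_k = 2, 6, 18, 54, 162, 486, 1458, …
g: a_k = 3, 0, -6, 0, 2, 0, -4/15, …
L₀ := L_f ⊗_s L_g (sym. prod.), ord ≤ 2.
Derive L from L₀ (diff closure).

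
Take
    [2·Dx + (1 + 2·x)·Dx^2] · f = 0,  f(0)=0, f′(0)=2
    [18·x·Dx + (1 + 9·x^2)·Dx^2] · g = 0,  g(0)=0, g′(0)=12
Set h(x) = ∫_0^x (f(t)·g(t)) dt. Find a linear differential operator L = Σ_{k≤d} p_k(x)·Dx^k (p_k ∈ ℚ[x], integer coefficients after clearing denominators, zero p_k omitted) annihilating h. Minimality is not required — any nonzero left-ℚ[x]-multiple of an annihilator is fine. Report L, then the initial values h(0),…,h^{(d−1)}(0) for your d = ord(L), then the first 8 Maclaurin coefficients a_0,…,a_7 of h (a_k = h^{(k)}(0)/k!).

f: a_k = 0, 2, -2, 8/3, -4, 32/5, -32/3, 128/7, …
g: a_k = 0, 12, 0, -36, 0, 972/5, 0, -8748/7, …
L₀ := L_f ⊗_s L_g (sym. prod.), ord ≤ 4.
Integrate: L := L₀·Dx.
L = (792 + 3024·x + 22680·x^2 + 102384·x^3 + 174960·x^4 + 151632·x^5 + 104976·x^7)·Dx^2 + (332 + 4752·x + 28908·x^2 + 127008·x^3 + 351216·x^4 + 542376·x^5 + 408240·x^6 + 157464·x^7 + 367416·x^8)·Dx^3 + (44 + 916·x + 6696·x^2 + 27252·x^3 + 85860·x^4 + 193428·x^5 + 279936·x^6 + 224532·x^7 + 157464·x^8 + 209952·x^9)·Dx^4 + (10 + 76·x + 418·x^2 + 1728·x^3 + 5391·x^4 + 12960·x^5 + 24948·x^6 + 34992·x^7 + 29889·x^8 + 26244·x^9 + 26244·x^10)·Dx^5  (order 5).
h: a_k = 0, 0, 0, 8, -6, -8, 4, 264/5, …
ICs: h(0) = 0, h′(0) = 0, h′′(0) = 0, h′′′(0) = 48, h′′′′(0) = -144.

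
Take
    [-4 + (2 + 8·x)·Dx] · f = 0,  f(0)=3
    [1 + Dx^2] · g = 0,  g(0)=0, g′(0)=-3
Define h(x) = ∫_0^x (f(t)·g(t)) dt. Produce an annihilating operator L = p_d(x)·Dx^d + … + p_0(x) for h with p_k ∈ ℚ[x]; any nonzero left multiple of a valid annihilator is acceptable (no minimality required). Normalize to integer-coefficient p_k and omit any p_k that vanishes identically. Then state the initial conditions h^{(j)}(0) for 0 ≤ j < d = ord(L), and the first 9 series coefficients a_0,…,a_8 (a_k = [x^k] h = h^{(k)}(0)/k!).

f: a_k = 3, 6, -6, 12, -30, 84, -252, 792, -2574, …
g: a_k = 0, -3, 0, 1/2, 0, -1/40, 0, 1/1680, 0, …
f·g: L₀ = L_f ⊗_s L_g, ord ≤ 1·2.
Integrate: L := L₀·Dx.
L = (13 + 8·x + 16·x^2)·Dx + (-4 - 16·x)·Dx^2 + (1 + 8·x + 16·x^2)·Dx^3  (order 3).
h: a_k = 0, 0, -9/2, -6, 39/8, -33/5, 1159/80, -4923/140, 83009/896, …
ICs: h(0) = 0, h′(0) = 0, h′′(0) = -9.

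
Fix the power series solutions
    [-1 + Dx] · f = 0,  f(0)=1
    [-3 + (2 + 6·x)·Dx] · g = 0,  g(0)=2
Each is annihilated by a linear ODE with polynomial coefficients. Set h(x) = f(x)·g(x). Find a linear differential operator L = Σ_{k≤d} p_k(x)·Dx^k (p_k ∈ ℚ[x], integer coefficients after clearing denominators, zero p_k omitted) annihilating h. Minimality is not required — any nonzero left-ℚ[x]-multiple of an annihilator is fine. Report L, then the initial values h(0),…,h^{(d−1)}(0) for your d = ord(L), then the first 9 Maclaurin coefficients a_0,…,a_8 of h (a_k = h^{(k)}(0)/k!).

L = (-5 - 6·x) + (2 + 6·x)·Dx  (order 1).
h: a_k = 2, 5, 7/4, 71/24, -671/192, 16157/1920, -88837/4608, 14933039/322560, -589833983/5160960, …
ICs: h(0) = 2.

f: a_k = 1, 1, 1/2, 1/6, 1/24, 1/120, 1/720, 1/5040, 1/40320, …
g: a_k = 2, 3, -9/4, 27/8, -405/64, 1701/128, -15309/512, 72171/1024, -2814669/16384, …
Sym-product of L_f,L_g gives L₀ (≤ ord 1).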